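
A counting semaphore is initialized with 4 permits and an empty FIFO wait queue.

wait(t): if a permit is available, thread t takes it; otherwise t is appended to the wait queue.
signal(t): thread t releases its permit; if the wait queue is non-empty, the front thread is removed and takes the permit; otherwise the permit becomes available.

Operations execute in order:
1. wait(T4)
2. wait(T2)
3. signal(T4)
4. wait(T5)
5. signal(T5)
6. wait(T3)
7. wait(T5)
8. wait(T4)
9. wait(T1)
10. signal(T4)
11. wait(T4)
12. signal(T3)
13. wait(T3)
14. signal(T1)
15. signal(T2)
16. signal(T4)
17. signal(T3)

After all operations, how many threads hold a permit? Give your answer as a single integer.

Step 1: wait(T4) -> count=3 queue=[] holders={T4}
Step 2: wait(T2) -> count=2 queue=[] holders={T2,T4}
Step 3: signal(T4) -> count=3 queue=[] holders={T2}
Step 4: wait(T5) -> count=2 queue=[] holders={T2,T5}
Step 5: signal(T5) -> count=3 queue=[] holders={T2}
Step 6: wait(T3) -> count=2 queue=[] holders={T2,T3}
Step 7: wait(T5) -> count=1 queue=[] holders={T2,T3,T5}
Step 8: wait(T4) -> count=0 queue=[] holders={T2,T3,T4,T5}
Step 9: wait(T1) -> count=0 queue=[T1] holders={T2,T3,T4,T5}
Step 10: signal(T4) -> count=0 queue=[] holders={T1,T2,T3,T5}
Step 11: wait(T4) -> count=0 queue=[T4] holders={T1,T2,T3,T5}
Step 12: signal(T3) -> count=0 queue=[] holders={T1,T2,T4,T5}
Step 13: wait(T3) -> count=0 queue=[T3] holders={T1,T2,T4,T5}
Step 14: signal(T1) -> count=0 queue=[] holders={T2,T3,T4,T5}
Step 15: signal(T2) -> count=1 queue=[] holders={T3,T4,T5}
Step 16: signal(T4) -> count=2 queue=[] holders={T3,T5}
Step 17: signal(T3) -> count=3 queue=[] holders={T5}
Final holders: {T5} -> 1 thread(s)

Answer: 1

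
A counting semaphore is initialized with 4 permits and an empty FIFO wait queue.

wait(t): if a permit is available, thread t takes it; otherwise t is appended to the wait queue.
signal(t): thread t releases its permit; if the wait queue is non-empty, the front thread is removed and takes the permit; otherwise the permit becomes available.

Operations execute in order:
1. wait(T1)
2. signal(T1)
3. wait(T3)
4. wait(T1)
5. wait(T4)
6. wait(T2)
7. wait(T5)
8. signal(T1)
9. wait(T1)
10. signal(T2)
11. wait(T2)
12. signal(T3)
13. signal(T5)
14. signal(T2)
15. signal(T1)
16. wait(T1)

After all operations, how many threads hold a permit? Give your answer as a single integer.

Step 1: wait(T1) -> count=3 queue=[] holders={T1}
Step 2: signal(T1) -> count=4 queue=[] holders={none}
Step 3: wait(T3) -> count=3 queue=[] holders={T3}
Step 4: wait(T1) -> count=2 queue=[] holders={T1,T3}
Step 5: wait(T4) -> count=1 queue=[] holders={T1,T3,T4}
Step 6: wait(T2) -> count=0 queue=[] holders={T1,T2,T3,T4}
Step 7: wait(T5) -> count=0 queue=[T5] holders={T1,T2,T3,T4}
Step 8: signal(T1) -> count=0 queue=[] holders={T2,T3,T4,T5}
Step 9: wait(T1) -> count=0 queue=[T1] holders={T2,T3,T4,T5}
Step 10: signal(T2) -> count=0 queue=[] holders={T1,T3,T4,T5}
Step 11: wait(T2) -> count=0 queue=[T2] holders={T1,T3,T4,T5}
Step 12: signal(T3) -> count=0 queue=[] holders={T1,T2,T4,T5}
Step 13: signal(T5) -> count=1 queue=[] holders={T1,T2,T4}
Step 14: signal(T2) -> count=2 queue=[] holders={T1,T4}
Step 15: signal(T1) -> count=3 queue=[] holders={T4}
Step 16: wait(T1) -> count=2 queue=[] holders={T1,T4}
Final holders: {T1,T4} -> 2 thread(s)

Answer: 2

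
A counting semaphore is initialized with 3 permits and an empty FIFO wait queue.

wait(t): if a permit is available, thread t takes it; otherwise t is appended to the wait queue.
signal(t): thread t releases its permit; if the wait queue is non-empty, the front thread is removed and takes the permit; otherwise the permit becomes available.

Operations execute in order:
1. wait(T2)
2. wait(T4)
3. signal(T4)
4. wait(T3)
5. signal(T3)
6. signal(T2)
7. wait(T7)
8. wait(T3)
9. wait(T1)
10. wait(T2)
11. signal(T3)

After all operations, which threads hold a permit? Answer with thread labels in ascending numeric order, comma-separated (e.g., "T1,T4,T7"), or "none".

Answer: T1,T2,T7

Derivation:
Step 1: wait(T2) -> count=2 queue=[] holders={T2}
Step 2: wait(T4) -> count=1 queue=[] holders={T2,T4}
Step 3: signal(T4) -> count=2 queue=[] holders={T2}
Step 4: wait(T3) -> count=1 queue=[] holders={T2,T3}
Step 5: signal(T3) -> count=2 queue=[] holders={T2}
Step 6: signal(T2) -> count=3 queue=[] holders={none}
Step 7: wait(T7) -> count=2 queue=[] holders={T7}
Step 8: wait(T3) -> count=1 queue=[] holders={T3,T7}
Step 9: wait(T1) -> count=0 queue=[] holders={T1,T3,T7}
Step 10: wait(T2) -> count=0 queue=[T2] holders={T1,T3,T7}
Step 11: signal(T3) -> count=0 queue=[] holders={T1,T2,T7}
Final holders: T1,T2,T7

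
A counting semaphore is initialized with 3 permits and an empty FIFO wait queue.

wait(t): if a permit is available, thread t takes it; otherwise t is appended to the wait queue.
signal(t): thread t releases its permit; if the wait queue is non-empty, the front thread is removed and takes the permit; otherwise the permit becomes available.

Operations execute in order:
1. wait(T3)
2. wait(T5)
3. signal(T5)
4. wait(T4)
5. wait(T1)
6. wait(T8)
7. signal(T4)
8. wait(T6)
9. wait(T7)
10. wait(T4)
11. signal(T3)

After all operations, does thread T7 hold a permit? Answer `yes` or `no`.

Step 1: wait(T3) -> count=2 queue=[] holders={T3}
Step 2: wait(T5) -> count=1 queue=[] holders={T3,T5}
Step 3: signal(T5) -> count=2 queue=[] holders={T3}
Step 4: wait(T4) -> count=1 queue=[] holders={T3,T4}
Step 5: wait(T1) -> count=0 queue=[] holders={T1,T3,T4}
Step 6: wait(T8) -> count=0 queue=[T8] holders={T1,T3,T4}
Step 7: signal(T4) -> count=0 queue=[] holders={T1,T3,T8}
Step 8: wait(T6) -> count=0 queue=[T6] holders={T1,T3,T8}
Step 9: wait(T7) -> count=0 queue=[T6,T7] holders={T1,T3,T8}
Step 10: wait(T4) -> count=0 queue=[T6,T7,T4] holders={T1,T3,T8}
Step 11: signal(T3) -> count=0 queue=[T7,T4] holders={T1,T6,T8}
Final holders: {T1,T6,T8} -> T7 not in holders

Answer: no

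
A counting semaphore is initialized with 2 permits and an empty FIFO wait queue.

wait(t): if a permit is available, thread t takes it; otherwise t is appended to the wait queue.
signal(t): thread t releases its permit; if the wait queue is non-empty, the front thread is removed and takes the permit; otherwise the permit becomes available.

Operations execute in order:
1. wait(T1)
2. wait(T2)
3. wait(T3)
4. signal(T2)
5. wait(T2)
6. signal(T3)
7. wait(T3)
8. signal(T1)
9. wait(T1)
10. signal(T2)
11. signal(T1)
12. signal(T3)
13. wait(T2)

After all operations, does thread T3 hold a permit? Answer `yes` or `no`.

Step 1: wait(T1) -> count=1 queue=[] holders={T1}
Step 2: wait(T2) -> count=0 queue=[] holders={T1,T2}
Step 3: wait(T3) -> count=0 queue=[T3] holders={T1,T2}
Step 4: signal(T2) -> count=0 queue=[] holders={T1,T3}
Step 5: wait(T2) -> count=0 queue=[T2] holders={T1,T3}
Step 6: signal(T3) -> count=0 queue=[] holders={T1,T2}
Step 7: wait(T3) -> count=0 queue=[T3] holders={T1,T2}
Step 8: signal(T1) -> count=0 queue=[] holders={T2,T3}
Step 9: wait(T1) -> count=0 queue=[T1] holders={T2,T3}
Step 10: signal(T2) -> count=0 queue=[] holders={T1,T3}
Step 11: signal(T1) -> count=1 queue=[] holders={T3}
Step 12: signal(T3) -> count=2 queue=[] holders={none}
Step 13: wait(T2) -> count=1 queue=[] holders={T2}
Final holders: {T2} -> T3 not in holders

Answer: no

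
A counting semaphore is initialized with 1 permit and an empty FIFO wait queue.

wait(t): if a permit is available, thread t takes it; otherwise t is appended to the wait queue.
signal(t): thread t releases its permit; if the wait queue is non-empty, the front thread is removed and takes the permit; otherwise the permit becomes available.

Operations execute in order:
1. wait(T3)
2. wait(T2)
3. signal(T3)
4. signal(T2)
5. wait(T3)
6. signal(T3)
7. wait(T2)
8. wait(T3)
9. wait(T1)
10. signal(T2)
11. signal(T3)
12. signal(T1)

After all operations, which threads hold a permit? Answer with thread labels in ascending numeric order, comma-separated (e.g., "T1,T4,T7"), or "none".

Answer: none

Derivation:
Step 1: wait(T3) -> count=0 queue=[] holders={T3}
Step 2: wait(T2) -> count=0 queue=[T2] holders={T3}
Step 3: signal(T3) -> count=0 queue=[] holders={T2}
Step 4: signal(T2) -> count=1 queue=[] holders={none}
Step 5: wait(T3) -> count=0 queue=[] holders={T3}
Step 6: signal(T3) -> count=1 queue=[] holders={none}
Step 7: wait(T2) -> count=0 queue=[] holders={T2}
Step 8: wait(T3) -> count=0 queue=[T3] holders={T2}
Step 9: wait(T1) -> count=0 queue=[T3,T1] holders={T2}
Step 10: signal(T2) -> count=0 queue=[T1] holders={T3}
Step 11: signal(T3) -> count=0 queue=[] holders={T1}
Step 12: signal(T1) -> count=1 queue=[] holders={none}
Final holders: none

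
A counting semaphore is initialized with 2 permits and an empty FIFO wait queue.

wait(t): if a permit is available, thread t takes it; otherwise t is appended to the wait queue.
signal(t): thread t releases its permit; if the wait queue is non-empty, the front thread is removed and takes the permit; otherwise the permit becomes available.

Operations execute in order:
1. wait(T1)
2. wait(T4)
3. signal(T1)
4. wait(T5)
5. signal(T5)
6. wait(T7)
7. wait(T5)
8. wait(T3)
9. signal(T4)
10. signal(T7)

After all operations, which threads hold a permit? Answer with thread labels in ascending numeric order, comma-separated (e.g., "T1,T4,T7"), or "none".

Step 1: wait(T1) -> count=1 queue=[] holders={T1}
Step 2: wait(T4) -> count=0 queue=[] holders={T1,T4}
Step 3: signal(T1) -> count=1 queue=[] holders={T4}
Step 4: wait(T5) -> count=0 queue=[] holders={T4,T5}
Step 5: signal(T5) -> count=1 queue=[] holders={T4}
Step 6: wait(T7) -> count=0 queue=[] holders={T4,T7}
Step 7: wait(T5) -> count=0 queue=[T5] holders={T4,T7}
Step 8: wait(T3) -> count=0 queue=[T5,T3] holders={T4,T7}
Step 9: signal(T4) -> count=0 queue=[T3] holders={T5,T7}
Step 10: signal(T7) -> count=0 queue=[] holders={T3,T5}
Final holders: T3,T5

Answer: T3,T5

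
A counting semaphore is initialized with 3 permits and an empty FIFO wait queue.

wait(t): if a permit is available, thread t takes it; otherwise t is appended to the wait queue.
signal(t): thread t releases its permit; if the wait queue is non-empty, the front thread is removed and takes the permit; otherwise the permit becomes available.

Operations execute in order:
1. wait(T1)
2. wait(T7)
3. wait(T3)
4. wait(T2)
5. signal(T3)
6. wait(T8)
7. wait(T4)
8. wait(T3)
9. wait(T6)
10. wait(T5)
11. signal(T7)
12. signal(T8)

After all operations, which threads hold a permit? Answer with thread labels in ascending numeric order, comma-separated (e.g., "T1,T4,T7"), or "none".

Step 1: wait(T1) -> count=2 queue=[] holders={T1}
Step 2: wait(T7) -> count=1 queue=[] holders={T1,T7}
Step 3: wait(T3) -> count=0 queue=[] holders={T1,T3,T7}
Step 4: wait(T2) -> count=0 queue=[T2] holders={T1,T3,T7}
Step 5: signal(T3) -> count=0 queue=[] holders={T1,T2,T7}
Step 6: wait(T8) -> count=0 queue=[T8] holders={T1,T2,T7}
Step 7: wait(T4) -> count=0 queue=[T8,T4] holders={T1,T2,T7}
Step 8: wait(T3) -> count=0 queue=[T8,T4,T3] holders={T1,T2,T7}
Step 9: wait(T6) -> count=0 queue=[T8,T4,T3,T6] holders={T1,T2,T7}
Step 10: wait(T5) -> count=0 queue=[T8,T4,T3,T6,T5] holders={T1,T2,T7}
Step 11: signal(T7) -> count=0 queue=[T4,T3,T6,T5] holders={T1,T2,T8}
Step 12: signal(T8) -> count=0 queue=[T3,T6,T5] holders={T1,T2,T4}
Final holders: T1,T2,T4

Answer: T1,T2,T4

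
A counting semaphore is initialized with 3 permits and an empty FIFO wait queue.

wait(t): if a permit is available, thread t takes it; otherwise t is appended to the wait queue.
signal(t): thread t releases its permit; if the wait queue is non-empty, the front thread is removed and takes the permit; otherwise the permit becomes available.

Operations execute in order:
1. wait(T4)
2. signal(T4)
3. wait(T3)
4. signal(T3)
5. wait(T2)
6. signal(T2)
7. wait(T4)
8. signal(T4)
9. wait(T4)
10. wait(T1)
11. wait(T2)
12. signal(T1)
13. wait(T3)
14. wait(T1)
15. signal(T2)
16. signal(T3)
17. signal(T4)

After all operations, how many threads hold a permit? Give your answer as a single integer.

Step 1: wait(T4) -> count=2 queue=[] holders={T4}
Step 2: signal(T4) -> count=3 queue=[] holders={none}
Step 3: wait(T3) -> count=2 queue=[] holders={T3}
Step 4: signal(T3) -> count=3 queue=[] holders={none}
Step 5: wait(T2) -> count=2 queue=[] holders={T2}
Step 6: signal(T2) -> count=3 queue=[] holders={none}
Step 7: wait(T4) -> count=2 queue=[] holders={T4}
Step 8: signal(T4) -> count=3 queue=[] holders={none}
Step 9: wait(T4) -> count=2 queue=[] holders={T4}
Step 10: wait(T1) -> count=1 queue=[] holders={T1,T4}
Step 11: wait(T2) -> count=0 queue=[] holders={T1,T2,T4}
Step 12: signal(T1) -> count=1 queue=[] holders={T2,T4}
Step 13: wait(T3) -> count=0 queue=[] holders={T2,T3,T4}
Step 14: wait(T1) -> count=0 queue=[T1] holders={T2,T3,T4}
Step 15: signal(T2) -> count=0 queue=[] holders={T1,T3,T4}
Step 16: signal(T3) -> count=1 queue=[] holders={T1,T4}
Step 17: signal(T4) -> count=2 queue=[] holders={T1}
Final holders: {T1} -> 1 thread(s)

Answer: 1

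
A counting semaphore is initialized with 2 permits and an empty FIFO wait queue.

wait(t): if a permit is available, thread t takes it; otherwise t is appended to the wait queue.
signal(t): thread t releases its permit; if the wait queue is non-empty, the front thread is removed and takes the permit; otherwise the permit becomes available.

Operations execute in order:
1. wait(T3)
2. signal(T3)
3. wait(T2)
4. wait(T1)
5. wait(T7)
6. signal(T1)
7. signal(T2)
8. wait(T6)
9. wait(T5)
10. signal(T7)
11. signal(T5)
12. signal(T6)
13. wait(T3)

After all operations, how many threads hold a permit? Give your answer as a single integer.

Step 1: wait(T3) -> count=1 queue=[] holders={T3}
Step 2: signal(T3) -> count=2 queue=[] holders={none}
Step 3: wait(T2) -> count=1 queue=[] holders={T2}
Step 4: wait(T1) -> count=0 queue=[] holders={T1,T2}
Step 5: wait(T7) -> count=0 queue=[T7] holders={T1,T2}
Step 6: signal(T1) -> count=0 queue=[] holders={T2,T7}
Step 7: signal(T2) -> count=1 queue=[] holders={T7}
Step 8: wait(T6) -> count=0 queue=[] holders={T6,T7}
Step 9: wait(T5) -> count=0 queue=[T5] holders={T6,T7}
Step 10: signal(T7) -> count=0 queue=[] holders={T5,T6}
Step 11: signal(T5) -> count=1 queue=[] holders={T6}
Step 12: signal(T6) -> count=2 queue=[] holders={none}
Step 13: wait(T3) -> count=1 queue=[] holders={T3}
Final holders: {T3} -> 1 thread(s)

Answer: 1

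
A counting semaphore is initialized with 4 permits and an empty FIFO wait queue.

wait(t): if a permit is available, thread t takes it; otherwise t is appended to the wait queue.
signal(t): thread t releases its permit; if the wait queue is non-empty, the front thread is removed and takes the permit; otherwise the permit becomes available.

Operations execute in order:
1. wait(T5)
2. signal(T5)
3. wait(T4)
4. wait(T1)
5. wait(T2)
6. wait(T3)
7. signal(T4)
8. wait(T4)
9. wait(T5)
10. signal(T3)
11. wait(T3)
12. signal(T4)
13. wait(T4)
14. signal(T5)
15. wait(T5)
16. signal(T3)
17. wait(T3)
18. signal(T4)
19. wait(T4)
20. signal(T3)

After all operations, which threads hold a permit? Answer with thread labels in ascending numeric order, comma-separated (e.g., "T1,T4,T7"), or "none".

Step 1: wait(T5) -> count=3 queue=[] holders={T5}
Step 2: signal(T5) -> count=4 queue=[] holders={none}
Step 3: wait(T4) -> count=3 queue=[] holders={T4}
Step 4: wait(T1) -> count=2 queue=[] holders={T1,T4}
Step 5: wait(T2) -> count=1 queue=[] holders={T1,T2,T4}
Step 6: wait(T3) -> count=0 queue=[] holders={T1,T2,T3,T4}
Step 7: signal(T4) -> count=1 queue=[] holders={T1,T2,T3}
Step 8: wait(T4) -> count=0 queue=[] holders={T1,T2,T3,T4}
Step 9: wait(T5) -> count=0 queue=[T5] holders={T1,T2,T3,T4}
Step 10: signal(T3) -> count=0 queue=[] holders={T1,T2,T4,T5}
Step 11: wait(T3) -> count=0 queue=[T3] holders={T1,T2,T4,T5}
Step 12: signal(T4) -> count=0 queue=[] holders={T1,T2,T3,T5}
Step 13: wait(T4) -> count=0 queue=[T4] holders={T1,T2,T3,T5}
Step 14: signal(T5) -> count=0 queue=[] holders={T1,T2,T3,T4}
Step 15: wait(T5) -> count=0 queue=[T5] holders={T1,T2,T3,T4}
Step 16: signal(T3) -> count=0 queue=[] holders={T1,T2,T4,T5}
Step 17: wait(T3) -> count=0 queue=[T3] holders={T1,T2,T4,T5}
Step 18: signal(T4) -> count=0 queue=[] holders={T1,T2,T3,T5}
Step 19: wait(T4) -> count=0 queue=[T4] holders={T1,T2,T3,T5}
Step 20: signal(T3) -> count=0 queue=[] holders={T1,T2,T4,T5}
Final holders: T1,T2,T4,T5

Answer: T1,T2,T4,T5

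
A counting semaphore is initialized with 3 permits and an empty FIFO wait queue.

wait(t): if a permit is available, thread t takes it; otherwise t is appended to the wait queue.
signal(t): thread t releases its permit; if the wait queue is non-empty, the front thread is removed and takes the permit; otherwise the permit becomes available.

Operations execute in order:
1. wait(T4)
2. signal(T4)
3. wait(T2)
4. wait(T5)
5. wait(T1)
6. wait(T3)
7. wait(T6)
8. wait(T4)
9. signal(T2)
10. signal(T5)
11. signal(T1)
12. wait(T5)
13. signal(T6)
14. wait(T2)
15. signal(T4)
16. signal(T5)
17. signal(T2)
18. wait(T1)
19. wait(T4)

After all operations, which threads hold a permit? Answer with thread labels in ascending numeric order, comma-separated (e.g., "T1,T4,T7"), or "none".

Answer: T1,T3,T4

Derivation:
Step 1: wait(T4) -> count=2 queue=[] holders={T4}
Step 2: signal(T4) -> count=3 queue=[] holders={none}
Step 3: wait(T2) -> count=2 queue=[] holders={T2}
Step 4: wait(T5) -> count=1 queue=[] holders={T2,T5}
Step 5: wait(T1) -> count=0 queue=[] holders={T1,T2,T5}
Step 6: wait(T3) -> count=0 queue=[T3] holders={T1,T2,T5}
Step 7: wait(T6) -> count=0 queue=[T3,T6] holders={T1,T2,T5}
Step 8: wait(T4) -> count=0 queue=[T3,T6,T4] holders={T1,T2,T5}
Step 9: signal(T2) -> count=0 queue=[T6,T4] holders={T1,T3,T5}
Step 10: signal(T5) -> count=0 queue=[T4] holders={T1,T3,T6}
Step 11: signal(T1) -> count=0 queue=[] holders={T3,T4,T6}
Step 12: wait(T5) -> count=0 queue=[T5] holders={T3,T4,T6}
Step 13: signal(T6) -> count=0 queue=[] holders={T3,T4,T5}
Step 14: wait(T2) -> count=0 queue=[T2] holders={T3,T4,T5}
Step 15: signal(T4) -> count=0 queue=[] holders={T2,T3,T5}
Step 16: signal(T5) -> count=1 queue=[] holders={T2,T3}
Step 17: signal(T2) -> count=2 queue=[] holders={T3}
Step 18: wait(T1) -> count=1 queue=[] holders={T1,T3}
Step 19: wait(T4) -> count=0 queue=[] holders={T1,T3,T4}
Final holders: T1,T3,T4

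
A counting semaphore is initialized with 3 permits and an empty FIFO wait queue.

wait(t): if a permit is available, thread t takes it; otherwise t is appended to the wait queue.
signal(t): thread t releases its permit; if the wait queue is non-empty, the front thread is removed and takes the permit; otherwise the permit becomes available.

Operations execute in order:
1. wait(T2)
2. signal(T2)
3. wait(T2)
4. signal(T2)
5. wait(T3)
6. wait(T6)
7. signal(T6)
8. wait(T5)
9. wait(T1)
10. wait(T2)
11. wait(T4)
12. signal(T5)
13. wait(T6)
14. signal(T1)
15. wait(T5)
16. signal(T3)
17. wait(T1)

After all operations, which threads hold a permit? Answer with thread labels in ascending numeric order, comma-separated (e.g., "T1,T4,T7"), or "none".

Step 1: wait(T2) -> count=2 queue=[] holders={T2}
Step 2: signal(T2) -> count=3 queue=[] holders={none}
Step 3: wait(T2) -> count=2 queue=[] holders={T2}
Step 4: signal(T2) -> count=3 queue=[] holders={none}
Step 5: wait(T3) -> count=2 queue=[] holders={T3}
Step 6: wait(T6) -> count=1 queue=[] holders={T3,T6}
Step 7: signal(T6) -> count=2 queue=[] holders={T3}
Step 8: wait(T5) -> count=1 queue=[] holders={T3,T5}
Step 9: wait(T1) -> count=0 queue=[] holders={T1,T3,T5}
Step 10: wait(T2) -> count=0 queue=[T2] holders={T1,T3,T5}
Step 11: wait(T4) -> count=0 queue=[T2,T4] holders={T1,T3,T5}
Step 12: signal(T5) -> count=0 queue=[T4] holders={T1,T2,T3}
Step 13: wait(T6) -> count=0 queue=[T4,T6] holders={T1,T2,T3}
Step 14: signal(T1) -> count=0 queue=[T6] holders={T2,T3,T4}
Step 15: wait(T5) -> count=0 queue=[T6,T5] holders={T2,T3,T4}
Step 16: signal(T3) -> count=0 queue=[T5] holders={T2,T4,T6}
Step 17: wait(T1) -> count=0 queue=[T5,T1] holders={T2,T4,T6}
Final holders: T2,T4,T6

Answer: T2,T4,T6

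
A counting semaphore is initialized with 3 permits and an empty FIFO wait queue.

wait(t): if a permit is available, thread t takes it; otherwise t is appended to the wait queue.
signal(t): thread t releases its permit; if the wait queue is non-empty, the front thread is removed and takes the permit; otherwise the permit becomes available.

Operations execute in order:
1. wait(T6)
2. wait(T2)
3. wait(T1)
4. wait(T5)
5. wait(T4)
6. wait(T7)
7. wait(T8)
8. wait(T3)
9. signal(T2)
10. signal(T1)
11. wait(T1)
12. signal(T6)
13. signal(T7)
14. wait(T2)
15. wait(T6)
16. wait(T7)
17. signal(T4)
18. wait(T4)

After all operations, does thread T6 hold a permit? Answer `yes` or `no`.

Answer: no

Derivation:
Step 1: wait(T6) -> count=2 queue=[] holders={T6}
Step 2: wait(T2) -> count=1 queue=[] holders={T2,T6}
Step 3: wait(T1) -> count=0 queue=[] holders={T1,T2,T6}
Step 4: wait(T5) -> count=0 queue=[T5] holders={T1,T2,T6}
Step 5: wait(T4) -> count=0 queue=[T5,T4] holders={T1,T2,T6}
Step 6: wait(T7) -> count=0 queue=[T5,T4,T7] holders={T1,T2,T6}
Step 7: wait(T8) -> count=0 queue=[T5,T4,T7,T8] holders={T1,T2,T6}
Step 8: wait(T3) -> count=0 queue=[T5,T4,T7,T8,T3] holders={T1,T2,T6}
Step 9: signal(T2) -> count=0 queue=[T4,T7,T8,T3] holders={T1,T5,T6}
Step 10: signal(T1) -> count=0 queue=[T7,T8,T3] holders={T4,T5,T6}
Step 11: wait(T1) -> count=0 queue=[T7,T8,T3,T1] holders={T4,T5,T6}
Step 12: signal(T6) -> count=0 queue=[T8,T3,T1] holders={T4,T5,T7}
Step 13: signal(T7) -> count=0 queue=[T3,T1] holders={T4,T5,T8}
Step 14: wait(T2) -> count=0 queue=[T3,T1,T2] holders={T4,T5,T8}
Step 15: wait(T6) -> count=0 queue=[T3,T1,T2,T6] holders={T4,T5,T8}
Step 16: wait(T7) -> count=0 queue=[T3,T1,T2,T6,T7] holders={T4,T5,T8}
Step 17: signal(T4) -> count=0 queue=[T1,T2,T6,T7] holders={T3,T5,T8}
Step 18: wait(T4) -> count=0 queue=[T1,T2,T6,T7,T4] holders={T3,T5,T8}
Final holders: {T3,T5,T8} -> T6 not in holders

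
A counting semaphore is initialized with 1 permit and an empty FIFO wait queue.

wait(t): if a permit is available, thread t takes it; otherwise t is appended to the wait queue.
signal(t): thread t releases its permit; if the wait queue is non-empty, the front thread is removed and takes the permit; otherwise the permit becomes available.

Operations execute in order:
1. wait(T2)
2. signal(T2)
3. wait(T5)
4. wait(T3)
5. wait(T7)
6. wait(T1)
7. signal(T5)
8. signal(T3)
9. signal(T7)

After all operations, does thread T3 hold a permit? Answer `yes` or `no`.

Answer: no

Derivation:
Step 1: wait(T2) -> count=0 queue=[] holders={T2}
Step 2: signal(T2) -> count=1 queue=[] holders={none}
Step 3: wait(T5) -> count=0 queue=[] holders={T5}
Step 4: wait(T3) -> count=0 queue=[T3] holders={T5}
Step 5: wait(T7) -> count=0 queue=[T3,T7] holders={T5}
Step 6: wait(T1) -> count=0 queue=[T3,T7,T1] holders={T5}
Step 7: signal(T5) -> count=0 queue=[T7,T1] holders={T3}
Step 8: signal(T3) -> count=0 queue=[T1] holders={T7}
Step 9: signal(T7) -> count=0 queue=[] holders={T1}
Final holders: {T1} -> T3 not in holders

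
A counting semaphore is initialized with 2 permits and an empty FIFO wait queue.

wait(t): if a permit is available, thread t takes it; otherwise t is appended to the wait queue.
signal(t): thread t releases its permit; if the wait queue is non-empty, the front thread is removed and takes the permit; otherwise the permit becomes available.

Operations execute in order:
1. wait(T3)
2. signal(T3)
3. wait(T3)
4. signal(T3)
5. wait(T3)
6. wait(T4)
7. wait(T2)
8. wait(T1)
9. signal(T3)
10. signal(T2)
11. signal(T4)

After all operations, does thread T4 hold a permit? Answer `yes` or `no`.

Step 1: wait(T3) -> count=1 queue=[] holders={T3}
Step 2: signal(T3) -> count=2 queue=[] holders={none}
Step 3: wait(T3) -> count=1 queue=[] holders={T3}
Step 4: signal(T3) -> count=2 queue=[] holders={none}
Step 5: wait(T3) -> count=1 queue=[] holders={T3}
Step 6: wait(T4) -> count=0 queue=[] holders={T3,T4}
Step 7: wait(T2) -> count=0 queue=[T2] holders={T3,T4}
Step 8: wait(T1) -> count=0 queue=[T2,T1] holders={T3,T4}
Step 9: signal(T3) -> count=0 queue=[T1] holders={T2,T4}
Step 10: signal(T2) -> count=0 queue=[] holders={T1,T4}
Step 11: signal(T4) -> count=1 queue=[] holders={T1}
Final holders: {T1} -> T4 not in holders

Answer: no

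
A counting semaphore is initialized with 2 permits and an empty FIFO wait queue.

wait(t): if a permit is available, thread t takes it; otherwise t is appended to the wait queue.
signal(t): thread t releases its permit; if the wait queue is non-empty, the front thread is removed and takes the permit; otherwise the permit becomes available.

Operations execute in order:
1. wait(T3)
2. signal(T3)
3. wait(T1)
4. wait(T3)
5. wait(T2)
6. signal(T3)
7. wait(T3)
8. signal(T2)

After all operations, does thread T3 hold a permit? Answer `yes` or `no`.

Step 1: wait(T3) -> count=1 queue=[] holders={T3}
Step 2: signal(T3) -> count=2 queue=[] holders={none}
Step 3: wait(T1) -> count=1 queue=[] holders={T1}
Step 4: wait(T3) -> count=0 queue=[] holders={T1,T3}
Step 5: wait(T2) -> count=0 queue=[T2] holders={T1,T3}
Step 6: signal(T3) -> count=0 queue=[] holders={T1,T2}
Step 7: wait(T3) -> count=0 queue=[T3] holders={T1,T2}
Step 8: signal(T2) -> count=0 queue=[] holders={T1,T3}
Final holders: {T1,T3} -> T3 in holders

Answer: yes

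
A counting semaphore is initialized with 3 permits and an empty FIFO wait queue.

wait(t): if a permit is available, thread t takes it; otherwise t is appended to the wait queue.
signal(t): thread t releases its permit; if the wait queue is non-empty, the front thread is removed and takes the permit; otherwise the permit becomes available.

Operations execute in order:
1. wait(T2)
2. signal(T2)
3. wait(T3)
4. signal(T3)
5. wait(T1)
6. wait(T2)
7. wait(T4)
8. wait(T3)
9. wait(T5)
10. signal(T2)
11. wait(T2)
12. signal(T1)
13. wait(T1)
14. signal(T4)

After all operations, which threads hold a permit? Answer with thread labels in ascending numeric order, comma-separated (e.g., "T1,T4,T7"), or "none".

Answer: T2,T3,T5

Derivation:
Step 1: wait(T2) -> count=2 queue=[] holders={T2}
Step 2: signal(T2) -> count=3 queue=[] holders={none}
Step 3: wait(T3) -> count=2 queue=[] holders={T3}
Step 4: signal(T3) -> count=3 queue=[] holders={none}
Step 5: wait(T1) -> count=2 queue=[] holders={T1}
Step 6: wait(T2) -> count=1 queue=[] holders={T1,T2}
Step 7: wait(T4) -> count=0 queue=[] holders={T1,T2,T4}
Step 8: wait(T3) -> count=0 queue=[T3] holders={T1,T2,T4}
Step 9: wait(T5) -> count=0 queue=[T3,T5] holders={T1,T2,T4}
Step 10: signal(T2) -> count=0 queue=[T5] holders={T1,T3,T4}
Step 11: wait(T2) -> count=0 queue=[T5,T2] holders={T1,T3,T4}
Step 12: signal(T1) -> count=0 queue=[T2] holders={T3,T4,T5}
Step 13: wait(T1) -> count=0 queue=[T2,T1] holders={T3,T4,T5}
Step 14: signal(T4) -> count=0 queue=[T1] holders={T2,T3,T5}
Final holders: T2,T3,T5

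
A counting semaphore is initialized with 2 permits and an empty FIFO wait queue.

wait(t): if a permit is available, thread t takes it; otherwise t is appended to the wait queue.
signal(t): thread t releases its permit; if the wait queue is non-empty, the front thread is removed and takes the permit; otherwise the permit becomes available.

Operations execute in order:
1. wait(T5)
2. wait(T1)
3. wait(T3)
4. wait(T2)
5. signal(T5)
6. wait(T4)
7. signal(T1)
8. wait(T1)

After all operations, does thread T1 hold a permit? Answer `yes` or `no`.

Answer: no

Derivation:
Step 1: wait(T5) -> count=1 queue=[] holders={T5}
Step 2: wait(T1) -> count=0 queue=[] holders={T1,T5}
Step 3: wait(T3) -> count=0 queue=[T3] holders={T1,T5}
Step 4: wait(T2) -> count=0 queue=[T3,T2] holders={T1,T5}
Step 5: signal(T5) -> count=0 queue=[T2] holders={T1,T3}
Step 6: wait(T4) -> count=0 queue=[T2,T4] holders={T1,T3}
Step 7: signal(T1) -> count=0 queue=[T4] holders={T2,T3}
Step 8: wait(T1) -> count=0 queue=[T4,T1] holders={T2,T3}
Final holders: {T2,T3} -> T1 not in holders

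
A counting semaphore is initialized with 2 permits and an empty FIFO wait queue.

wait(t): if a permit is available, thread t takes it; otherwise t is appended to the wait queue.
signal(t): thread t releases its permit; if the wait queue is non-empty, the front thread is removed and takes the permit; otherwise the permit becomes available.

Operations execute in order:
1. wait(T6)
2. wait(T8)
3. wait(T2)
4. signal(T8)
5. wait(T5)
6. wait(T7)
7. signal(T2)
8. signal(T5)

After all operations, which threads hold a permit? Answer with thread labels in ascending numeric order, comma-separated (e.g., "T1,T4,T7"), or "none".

Step 1: wait(T6) -> count=1 queue=[] holders={T6}
Step 2: wait(T8) -> count=0 queue=[] holders={T6,T8}
Step 3: wait(T2) -> count=0 queue=[T2] holders={T6,T8}
Step 4: signal(T8) -> count=0 queue=[] holders={T2,T6}
Step 5: wait(T5) -> count=0 queue=[T5] holders={T2,T6}
Step 6: wait(T7) -> count=0 queue=[T5,T7] holders={T2,T6}
Step 7: signal(T2) -> count=0 queue=[T7] holders={T5,T6}
Step 8: signal(T5) -> count=0 queue=[] holders={T6,T7}
Final holders: T6,T7

Answer: T6,T7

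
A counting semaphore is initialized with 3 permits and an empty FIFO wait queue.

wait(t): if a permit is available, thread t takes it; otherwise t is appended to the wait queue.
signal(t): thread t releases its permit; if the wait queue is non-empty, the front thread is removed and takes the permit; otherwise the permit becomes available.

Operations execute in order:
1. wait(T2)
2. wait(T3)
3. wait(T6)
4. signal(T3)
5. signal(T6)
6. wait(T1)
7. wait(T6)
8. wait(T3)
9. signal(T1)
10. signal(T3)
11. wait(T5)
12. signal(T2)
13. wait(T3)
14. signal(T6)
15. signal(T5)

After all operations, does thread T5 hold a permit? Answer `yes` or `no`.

Step 1: wait(T2) -> count=2 queue=[] holders={T2}
Step 2: wait(T3) -> count=1 queue=[] holders={T2,T3}
Step 3: wait(T6) -> count=0 queue=[] holders={T2,T3,T6}
Step 4: signal(T3) -> count=1 queue=[] holders={T2,T6}
Step 5: signal(T6) -> count=2 queue=[] holders={T2}
Step 6: wait(T1) -> count=1 queue=[] holders={T1,T2}
Step 7: wait(T6) -> count=0 queue=[] holders={T1,T2,T6}
Step 8: wait(T3) -> count=0 queue=[T3] holders={T1,T2,T6}
Step 9: signal(T1) -> count=0 queue=[] holders={T2,T3,T6}
Step 10: signal(T3) -> count=1 queue=[] holders={T2,T6}
Step 11: wait(T5) -> count=0 queue=[] holders={T2,T5,T6}
Step 12: signal(T2) -> count=1 queue=[] holders={T5,T6}
Step 13: wait(T3) -> count=0 queue=[] holders={T3,T5,T6}
Step 14: signal(T6) -> count=1 queue=[] holders={T3,T5}
Step 15: signal(T5) -> count=2 queue=[] holders={T3}
Final holders: {T3} -> T5 not in holders

Answer: no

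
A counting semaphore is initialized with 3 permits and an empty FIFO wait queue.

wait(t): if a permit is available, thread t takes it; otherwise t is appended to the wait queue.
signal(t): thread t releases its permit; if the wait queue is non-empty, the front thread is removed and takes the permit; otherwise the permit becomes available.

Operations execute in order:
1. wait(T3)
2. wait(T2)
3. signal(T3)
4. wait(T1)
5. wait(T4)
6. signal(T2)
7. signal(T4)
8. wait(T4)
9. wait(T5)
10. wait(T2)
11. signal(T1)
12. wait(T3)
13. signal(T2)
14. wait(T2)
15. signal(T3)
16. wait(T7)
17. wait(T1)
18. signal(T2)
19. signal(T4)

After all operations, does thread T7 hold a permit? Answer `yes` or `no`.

Answer: yes

Derivation:
Step 1: wait(T3) -> count=2 queue=[] holders={T3}
Step 2: wait(T2) -> count=1 queue=[] holders={T2,T3}
Step 3: signal(T3) -> count=2 queue=[] holders={T2}
Step 4: wait(T1) -> count=1 queue=[] holders={T1,T2}
Step 5: wait(T4) -> count=0 queue=[] holders={T1,T2,T4}
Step 6: signal(T2) -> count=1 queue=[] holders={T1,T4}
Step 7: signal(T4) -> count=2 queue=[] holders={T1}
Step 8: wait(T4) -> count=1 queue=[] holders={T1,T4}
Step 9: wait(T5) -> count=0 queue=[] holders={T1,T4,T5}
Step 10: wait(T2) -> count=0 queue=[T2] holders={T1,T4,T5}
Step 11: signal(T1) -> count=0 queue=[] holders={T2,T4,T5}
Step 12: wait(T3) -> count=0 queue=[T3] holders={T2,T4,T5}
Step 13: signal(T2) -> count=0 queue=[] holders={T3,T4,T5}
Step 14: wait(T2) -> count=0 queue=[T2] holders={T3,T4,T5}
Step 15: signal(T3) -> count=0 queue=[] holders={T2,T4,T5}
Step 16: wait(T7) -> count=0 queue=[T7] holders={T2,T4,T5}
Step 17: wait(T1) -> count=0 queue=[T7,T1] holders={T2,T4,T5}
Step 18: signal(T2) -> count=0 queue=[T1] holders={T4,T5,T7}
Step 19: signal(T4) -> count=0 queue=[] holders={T1,T5,T7}
Final holders: {T1,T5,T7} -> T7 in holders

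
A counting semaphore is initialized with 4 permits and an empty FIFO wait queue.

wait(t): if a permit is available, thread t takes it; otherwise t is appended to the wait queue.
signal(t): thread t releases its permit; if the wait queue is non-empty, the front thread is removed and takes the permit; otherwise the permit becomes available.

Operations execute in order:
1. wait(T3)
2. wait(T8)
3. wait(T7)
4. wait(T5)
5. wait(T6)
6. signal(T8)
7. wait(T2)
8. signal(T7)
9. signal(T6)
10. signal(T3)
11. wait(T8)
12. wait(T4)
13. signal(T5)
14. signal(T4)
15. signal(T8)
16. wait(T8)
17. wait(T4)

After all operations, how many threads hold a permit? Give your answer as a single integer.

Step 1: wait(T3) -> count=3 queue=[] holders={T3}
Step 2: wait(T8) -> count=2 queue=[] holders={T3,T8}
Step 3: wait(T7) -> count=1 queue=[] holders={T3,T7,T8}
Step 4: wait(T5) -> count=0 queue=[] holders={T3,T5,T7,T8}
Step 5: wait(T6) -> count=0 queue=[T6] holders={T3,T5,T7,T8}
Step 6: signal(T8) -> count=0 queue=[] holders={T3,T5,T6,T7}
Step 7: wait(T2) -> count=0 queue=[T2] holders={T3,T5,T6,T7}
Step 8: signal(T7) -> count=0 queue=[] holders={T2,T3,T5,T6}
Step 9: signal(T6) -> count=1 queue=[] holders={T2,T3,T5}
Step 10: signal(T3) -> count=2 queue=[] holders={T2,T5}
Step 11: wait(T8) -> count=1 queue=[] holders={T2,T5,T8}
Step 12: wait(T4) -> count=0 queue=[] holders={T2,T4,T5,T8}
Step 13: signal(T5) -> count=1 queue=[] holders={T2,T4,T8}
Step 14: signal(T4) -> count=2 queue=[] holders={T2,T8}
Step 15: signal(T8) -> count=3 queue=[] holders={T2}
Step 16: wait(T8) -> count=2 queue=[] holders={T2,T8}
Step 17: wait(T4) -> count=1 queue=[] holders={T2,T4,T8}
Final holders: {T2,T4,T8} -> 3 thread(s)

Answer: 3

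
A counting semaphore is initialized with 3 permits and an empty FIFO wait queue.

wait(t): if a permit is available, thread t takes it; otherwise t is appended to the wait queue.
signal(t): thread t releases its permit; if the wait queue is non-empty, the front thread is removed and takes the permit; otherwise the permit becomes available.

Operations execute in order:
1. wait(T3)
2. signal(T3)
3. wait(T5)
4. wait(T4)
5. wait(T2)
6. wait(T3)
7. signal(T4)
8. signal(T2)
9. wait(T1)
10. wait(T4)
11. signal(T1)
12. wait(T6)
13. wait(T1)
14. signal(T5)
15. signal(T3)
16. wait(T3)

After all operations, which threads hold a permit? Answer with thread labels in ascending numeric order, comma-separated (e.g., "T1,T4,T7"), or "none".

Answer: T1,T4,T6

Derivation:
Step 1: wait(T3) -> count=2 queue=[] holders={T3}
Step 2: signal(T3) -> count=3 queue=[] holders={none}
Step 3: wait(T5) -> count=2 queue=[] holders={T5}
Step 4: wait(T4) -> count=1 queue=[] holders={T4,T5}
Step 5: wait(T2) -> count=0 queue=[] holders={T2,T4,T5}
Step 6: wait(T3) -> count=0 queue=[T3] holders={T2,T4,T5}
Step 7: signal(T4) -> count=0 queue=[] holders={T2,T3,T5}
Step 8: signal(T2) -> count=1 queue=[] holders={T3,T5}
Step 9: wait(T1) -> count=0 queue=[] holders={T1,T3,T5}
Step 10: wait(T4) -> count=0 queue=[T4] holders={T1,T3,T5}
Step 11: signal(T1) -> count=0 queue=[] holders={T3,T4,T5}
Step 12: wait(T6) -> count=0 queue=[T6] holders={T3,T4,T5}
Step 13: wait(T1) -> count=0 queue=[T6,T1] holders={T3,T4,T5}
Step 14: signal(T5) -> count=0 queue=[T1] holders={T3,T4,T6}
Step 15: signal(T3) -> count=0 queue=[] holders={T1,T4,T6}
Step 16: wait(T3) -> count=0 queue=[T3] holders={T1,T4,T6}
Final holders: T1,T4,T6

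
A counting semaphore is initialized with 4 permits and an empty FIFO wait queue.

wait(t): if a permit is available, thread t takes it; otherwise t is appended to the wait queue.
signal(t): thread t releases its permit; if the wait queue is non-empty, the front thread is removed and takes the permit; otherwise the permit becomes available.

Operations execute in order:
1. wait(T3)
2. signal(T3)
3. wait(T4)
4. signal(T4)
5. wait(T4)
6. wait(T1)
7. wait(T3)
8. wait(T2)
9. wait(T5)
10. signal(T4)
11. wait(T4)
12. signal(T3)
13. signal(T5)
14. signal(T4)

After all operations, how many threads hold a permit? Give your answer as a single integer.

Step 1: wait(T3) -> count=3 queue=[] holders={T3}
Step 2: signal(T3) -> count=4 queue=[] holders={none}
Step 3: wait(T4) -> count=3 queue=[] holders={T4}
Step 4: signal(T4) -> count=4 queue=[] holders={none}
Step 5: wait(T4) -> count=3 queue=[] holders={T4}
Step 6: wait(T1) -> count=2 queue=[] holders={T1,T4}
Step 7: wait(T3) -> count=1 queue=[] holders={T1,T3,T4}
Step 8: wait(T2) -> count=0 queue=[] holders={T1,T2,T3,T4}
Step 9: wait(T5) -> count=0 queue=[T5] holders={T1,T2,T3,T4}
Step 10: signal(T4) -> count=0 queue=[] holders={T1,T2,T3,T5}
Step 11: wait(T4) -> count=0 queue=[T4] holders={T1,T2,T3,T5}
Step 12: signal(T3) -> count=0 queue=[] holders={T1,T2,T4,T5}
Step 13: signal(T5) -> count=1 queue=[] holders={T1,T2,T4}
Step 14: signal(T4) -> count=2 queue=[] holders={T1,T2}
Final holders: {T1,T2} -> 2 thread(s)

Answer: 2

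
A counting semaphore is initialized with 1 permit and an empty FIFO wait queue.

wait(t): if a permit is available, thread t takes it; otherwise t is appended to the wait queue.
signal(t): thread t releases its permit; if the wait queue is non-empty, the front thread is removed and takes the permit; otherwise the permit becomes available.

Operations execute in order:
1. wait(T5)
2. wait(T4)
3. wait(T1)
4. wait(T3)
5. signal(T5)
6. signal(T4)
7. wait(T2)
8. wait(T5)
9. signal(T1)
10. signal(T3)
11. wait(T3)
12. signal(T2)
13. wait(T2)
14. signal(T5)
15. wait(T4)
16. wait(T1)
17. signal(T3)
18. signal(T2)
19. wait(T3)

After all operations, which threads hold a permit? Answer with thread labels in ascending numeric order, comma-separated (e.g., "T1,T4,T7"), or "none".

Answer: T4

Derivation:
Step 1: wait(T5) -> count=0 queue=[] holders={T5}
Step 2: wait(T4) -> count=0 queue=[T4] holders={T5}
Step 3: wait(T1) -> count=0 queue=[T4,T1] holders={T5}
Step 4: wait(T3) -> count=0 queue=[T4,T1,T3] holders={T5}
Step 5: signal(T5) -> count=0 queue=[T1,T3] holders={T4}
Step 6: signal(T4) -> count=0 queue=[T3] holders={T1}
Step 7: wait(T2) -> count=0 queue=[T3,T2] holders={T1}
Step 8: wait(T5) -> count=0 queue=[T3,T2,T5] holders={T1}
Step 9: signal(T1) -> count=0 queue=[T2,T5] holders={T3}
Step 10: signal(T3) -> count=0 queue=[T5] holders={T2}
Step 11: wait(T3) -> count=0 queue=[T5,T3] holders={T2}
Step 12: signal(T2) -> count=0 queue=[T3] holders={T5}
Step 13: wait(T2) -> count=0 queue=[T3,T2] holders={T5}
Step 14: signal(T5) -> count=0 queue=[T2] holders={T3}
Step 15: wait(T4) -> count=0 queue=[T2,T4] holders={T3}
Step 16: wait(T1) -> count=0 queue=[T2,T4,T1] holders={T3}
Step 17: signal(T3) -> count=0 queue=[T4,T1] holders={T2}
Step 18: signal(T2) -> count=0 queue=[T1] holders={T4}
Step 19: wait(T3) -> count=0 queue=[T1,T3] holders={T4}
Final holders: T4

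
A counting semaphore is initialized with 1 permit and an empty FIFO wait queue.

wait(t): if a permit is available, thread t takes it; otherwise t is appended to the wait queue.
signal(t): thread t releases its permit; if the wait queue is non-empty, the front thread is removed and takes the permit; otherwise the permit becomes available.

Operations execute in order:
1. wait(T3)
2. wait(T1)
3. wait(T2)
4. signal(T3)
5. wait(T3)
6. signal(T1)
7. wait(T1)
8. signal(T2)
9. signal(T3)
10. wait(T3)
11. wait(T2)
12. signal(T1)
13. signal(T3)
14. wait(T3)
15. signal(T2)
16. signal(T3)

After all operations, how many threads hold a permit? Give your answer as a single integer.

Step 1: wait(T3) -> count=0 queue=[] holders={T3}
Step 2: wait(T1) -> count=0 queue=[T1] holders={T3}
Step 3: wait(T2) -> count=0 queue=[T1,T2] holders={T3}
Step 4: signal(T3) -> count=0 queue=[T2] holders={T1}
Step 5: wait(T3) -> count=0 queue=[T2,T3] holders={T1}
Step 6: signal(T1) -> count=0 queue=[T3] holders={T2}
Step 7: wait(T1) -> count=0 queue=[T3,T1] holders={T2}
Step 8: signal(T2) -> count=0 queue=[T1] holders={T3}
Step 9: signal(T3) -> count=0 queue=[] holders={T1}
Step 10: wait(T3) -> count=0 queue=[T3] holders={T1}
Step 11: wait(T2) -> count=0 queue=[T3,T2] holders={T1}
Step 12: signal(T1) -> count=0 queue=[T2] holders={T3}
Step 13: signal(T3) -> count=0 queue=[] holders={T2}
Step 14: wait(T3) -> count=0 queue=[T3] holders={T2}
Step 15: signal(T2) -> count=0 queue=[] holders={T3}
Step 16: signal(T3) -> count=1 queue=[] holders={none}
Final holders: {none} -> 0 thread(s)

Answer: 0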